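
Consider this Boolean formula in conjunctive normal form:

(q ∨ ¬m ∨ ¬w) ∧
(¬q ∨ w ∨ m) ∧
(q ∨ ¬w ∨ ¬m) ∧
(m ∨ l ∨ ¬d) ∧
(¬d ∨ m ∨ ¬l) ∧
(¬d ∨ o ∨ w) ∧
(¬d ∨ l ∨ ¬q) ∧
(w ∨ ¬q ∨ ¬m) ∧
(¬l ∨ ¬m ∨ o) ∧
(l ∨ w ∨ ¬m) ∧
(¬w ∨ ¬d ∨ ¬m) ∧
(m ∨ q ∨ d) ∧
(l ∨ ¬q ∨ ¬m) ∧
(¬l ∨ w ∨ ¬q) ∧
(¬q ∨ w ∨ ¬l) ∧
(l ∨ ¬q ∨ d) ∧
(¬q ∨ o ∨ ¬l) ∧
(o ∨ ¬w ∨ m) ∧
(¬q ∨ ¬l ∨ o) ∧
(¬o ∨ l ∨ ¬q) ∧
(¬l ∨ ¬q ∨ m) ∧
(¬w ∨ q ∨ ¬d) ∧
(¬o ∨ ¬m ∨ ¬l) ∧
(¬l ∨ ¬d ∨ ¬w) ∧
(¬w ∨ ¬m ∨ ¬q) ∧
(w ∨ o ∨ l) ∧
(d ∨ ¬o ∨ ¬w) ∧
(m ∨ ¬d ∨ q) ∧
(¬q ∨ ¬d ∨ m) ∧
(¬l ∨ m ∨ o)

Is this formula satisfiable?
No

No, the formula is not satisfiable.

No assignment of truth values to the variables can make all 30 clauses true simultaneously.

The formula is UNSAT (unsatisfiable).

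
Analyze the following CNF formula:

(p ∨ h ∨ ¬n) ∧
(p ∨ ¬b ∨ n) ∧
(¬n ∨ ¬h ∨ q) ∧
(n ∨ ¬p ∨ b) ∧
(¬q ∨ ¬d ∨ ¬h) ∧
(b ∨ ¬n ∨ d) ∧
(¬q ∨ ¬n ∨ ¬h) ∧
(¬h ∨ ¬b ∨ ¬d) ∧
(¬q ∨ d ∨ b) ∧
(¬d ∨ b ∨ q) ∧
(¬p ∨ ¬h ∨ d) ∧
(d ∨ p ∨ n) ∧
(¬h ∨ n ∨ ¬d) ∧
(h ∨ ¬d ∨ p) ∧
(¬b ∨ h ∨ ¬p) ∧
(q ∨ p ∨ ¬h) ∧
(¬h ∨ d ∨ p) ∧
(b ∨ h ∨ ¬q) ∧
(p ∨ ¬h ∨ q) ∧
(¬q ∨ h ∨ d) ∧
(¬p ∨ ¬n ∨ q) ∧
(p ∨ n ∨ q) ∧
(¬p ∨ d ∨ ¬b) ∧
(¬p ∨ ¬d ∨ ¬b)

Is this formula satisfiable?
No

No, the formula is not satisfiable.

No assignment of truth values to the variables can make all 24 clauses true simultaneously.

The formula is UNSAT (unsatisfiable).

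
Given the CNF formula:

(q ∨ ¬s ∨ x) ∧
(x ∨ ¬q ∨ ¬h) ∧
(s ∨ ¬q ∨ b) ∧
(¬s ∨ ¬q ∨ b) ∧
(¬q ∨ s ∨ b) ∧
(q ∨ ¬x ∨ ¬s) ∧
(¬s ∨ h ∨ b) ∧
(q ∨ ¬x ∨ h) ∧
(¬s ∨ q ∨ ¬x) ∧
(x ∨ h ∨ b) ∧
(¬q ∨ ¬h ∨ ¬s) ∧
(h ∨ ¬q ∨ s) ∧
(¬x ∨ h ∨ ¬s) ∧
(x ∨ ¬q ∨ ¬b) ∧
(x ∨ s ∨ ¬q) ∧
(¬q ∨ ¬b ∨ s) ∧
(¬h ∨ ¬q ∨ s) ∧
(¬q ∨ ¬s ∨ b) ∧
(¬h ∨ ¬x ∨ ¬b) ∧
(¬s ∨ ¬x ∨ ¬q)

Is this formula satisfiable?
Yes

Yes, the formula is satisfiable.

One satisfying assignment is: s=False, x=False, h=True, q=False, b=False

Verification: With this assignment, all 20 clauses evaluate to true.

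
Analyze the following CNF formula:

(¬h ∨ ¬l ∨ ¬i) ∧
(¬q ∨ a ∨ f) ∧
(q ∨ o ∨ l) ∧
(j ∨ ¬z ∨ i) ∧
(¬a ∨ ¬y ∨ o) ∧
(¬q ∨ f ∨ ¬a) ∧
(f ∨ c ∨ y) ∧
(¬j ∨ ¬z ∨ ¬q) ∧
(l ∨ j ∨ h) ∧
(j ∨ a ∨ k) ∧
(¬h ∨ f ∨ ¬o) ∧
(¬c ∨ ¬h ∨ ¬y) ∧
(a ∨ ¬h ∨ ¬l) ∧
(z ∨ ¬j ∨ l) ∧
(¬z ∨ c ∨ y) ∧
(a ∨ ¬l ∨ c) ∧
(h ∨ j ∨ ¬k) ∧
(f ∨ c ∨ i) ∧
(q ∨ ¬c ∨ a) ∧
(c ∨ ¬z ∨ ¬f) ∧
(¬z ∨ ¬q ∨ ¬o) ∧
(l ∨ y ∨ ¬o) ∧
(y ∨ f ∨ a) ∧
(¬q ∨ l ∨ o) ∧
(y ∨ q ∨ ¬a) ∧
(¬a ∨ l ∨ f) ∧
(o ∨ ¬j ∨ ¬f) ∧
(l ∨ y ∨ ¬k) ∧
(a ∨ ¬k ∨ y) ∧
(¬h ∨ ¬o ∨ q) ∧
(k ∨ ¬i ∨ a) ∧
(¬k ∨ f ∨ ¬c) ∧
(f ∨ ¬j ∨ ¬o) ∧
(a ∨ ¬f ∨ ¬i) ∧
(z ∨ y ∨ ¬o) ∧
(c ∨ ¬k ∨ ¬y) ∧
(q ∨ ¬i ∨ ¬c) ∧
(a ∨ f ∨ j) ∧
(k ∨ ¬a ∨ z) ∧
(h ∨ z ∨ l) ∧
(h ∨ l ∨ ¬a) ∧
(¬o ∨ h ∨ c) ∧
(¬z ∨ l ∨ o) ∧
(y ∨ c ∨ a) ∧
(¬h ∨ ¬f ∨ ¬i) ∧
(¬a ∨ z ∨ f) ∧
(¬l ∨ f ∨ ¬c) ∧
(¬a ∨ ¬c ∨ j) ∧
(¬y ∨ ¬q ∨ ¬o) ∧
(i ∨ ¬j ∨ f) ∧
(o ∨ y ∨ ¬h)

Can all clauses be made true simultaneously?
Yes

Yes, the formula is satisfiable.

One satisfying assignment is: j=True, k=True, z=True, c=True, l=True, q=False, i=False, y=True, a=True, f=True, h=False, o=True

Verification: With this assignment, all 51 clauses evaluate to true.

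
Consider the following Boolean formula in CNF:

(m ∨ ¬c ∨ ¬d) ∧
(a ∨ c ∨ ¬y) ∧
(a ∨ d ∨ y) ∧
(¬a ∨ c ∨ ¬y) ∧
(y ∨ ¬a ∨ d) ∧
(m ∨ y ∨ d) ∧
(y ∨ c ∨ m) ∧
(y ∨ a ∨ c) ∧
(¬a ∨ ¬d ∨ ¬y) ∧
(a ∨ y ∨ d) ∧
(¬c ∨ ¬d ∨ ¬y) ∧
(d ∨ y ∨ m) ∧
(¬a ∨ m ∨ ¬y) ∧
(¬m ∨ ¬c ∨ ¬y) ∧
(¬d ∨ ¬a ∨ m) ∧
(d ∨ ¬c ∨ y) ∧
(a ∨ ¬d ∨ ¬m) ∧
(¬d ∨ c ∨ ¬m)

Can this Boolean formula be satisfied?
Yes

Yes, the formula is satisfiable.

One satisfying assignment is: c=True, m=False, a=False, y=True, d=False

Verification: With this assignment, all 18 clauses evaluate to true.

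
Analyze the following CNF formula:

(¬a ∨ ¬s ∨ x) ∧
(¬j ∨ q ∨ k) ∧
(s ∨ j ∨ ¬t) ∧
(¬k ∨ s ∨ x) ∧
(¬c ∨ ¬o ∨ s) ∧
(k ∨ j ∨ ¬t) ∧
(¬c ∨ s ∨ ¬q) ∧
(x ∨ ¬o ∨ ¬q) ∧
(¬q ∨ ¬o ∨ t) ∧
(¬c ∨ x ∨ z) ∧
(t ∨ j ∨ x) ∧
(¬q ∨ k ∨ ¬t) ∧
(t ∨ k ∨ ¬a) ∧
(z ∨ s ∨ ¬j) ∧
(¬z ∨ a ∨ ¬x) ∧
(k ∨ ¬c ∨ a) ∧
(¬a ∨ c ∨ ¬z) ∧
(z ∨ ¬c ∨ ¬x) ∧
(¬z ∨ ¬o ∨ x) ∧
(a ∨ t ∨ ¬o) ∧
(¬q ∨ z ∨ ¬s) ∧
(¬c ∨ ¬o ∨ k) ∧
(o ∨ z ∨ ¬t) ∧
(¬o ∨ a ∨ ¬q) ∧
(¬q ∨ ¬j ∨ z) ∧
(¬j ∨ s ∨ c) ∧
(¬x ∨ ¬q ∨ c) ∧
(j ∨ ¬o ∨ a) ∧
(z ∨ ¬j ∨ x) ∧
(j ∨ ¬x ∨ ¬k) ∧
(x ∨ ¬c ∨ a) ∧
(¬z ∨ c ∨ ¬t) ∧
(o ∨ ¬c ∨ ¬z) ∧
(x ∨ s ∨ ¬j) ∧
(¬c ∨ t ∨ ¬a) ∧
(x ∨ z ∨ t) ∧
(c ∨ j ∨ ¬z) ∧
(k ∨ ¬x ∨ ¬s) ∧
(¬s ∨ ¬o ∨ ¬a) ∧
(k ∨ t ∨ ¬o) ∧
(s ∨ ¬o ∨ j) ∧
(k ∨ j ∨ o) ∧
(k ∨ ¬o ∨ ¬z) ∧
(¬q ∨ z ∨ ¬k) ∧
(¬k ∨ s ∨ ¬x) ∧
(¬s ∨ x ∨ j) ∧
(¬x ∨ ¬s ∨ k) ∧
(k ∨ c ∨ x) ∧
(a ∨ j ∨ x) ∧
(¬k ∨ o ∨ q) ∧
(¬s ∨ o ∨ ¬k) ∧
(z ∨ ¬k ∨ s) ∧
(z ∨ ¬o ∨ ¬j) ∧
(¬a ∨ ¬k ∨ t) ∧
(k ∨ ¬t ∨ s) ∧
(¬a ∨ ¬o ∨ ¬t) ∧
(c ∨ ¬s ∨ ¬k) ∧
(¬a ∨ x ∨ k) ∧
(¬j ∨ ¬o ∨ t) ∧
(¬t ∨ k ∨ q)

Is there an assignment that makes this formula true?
No

No, the formula is not satisfiable.

No assignment of truth values to the variables can make all 60 clauses true simultaneously.

The formula is UNSAT (unsatisfiable).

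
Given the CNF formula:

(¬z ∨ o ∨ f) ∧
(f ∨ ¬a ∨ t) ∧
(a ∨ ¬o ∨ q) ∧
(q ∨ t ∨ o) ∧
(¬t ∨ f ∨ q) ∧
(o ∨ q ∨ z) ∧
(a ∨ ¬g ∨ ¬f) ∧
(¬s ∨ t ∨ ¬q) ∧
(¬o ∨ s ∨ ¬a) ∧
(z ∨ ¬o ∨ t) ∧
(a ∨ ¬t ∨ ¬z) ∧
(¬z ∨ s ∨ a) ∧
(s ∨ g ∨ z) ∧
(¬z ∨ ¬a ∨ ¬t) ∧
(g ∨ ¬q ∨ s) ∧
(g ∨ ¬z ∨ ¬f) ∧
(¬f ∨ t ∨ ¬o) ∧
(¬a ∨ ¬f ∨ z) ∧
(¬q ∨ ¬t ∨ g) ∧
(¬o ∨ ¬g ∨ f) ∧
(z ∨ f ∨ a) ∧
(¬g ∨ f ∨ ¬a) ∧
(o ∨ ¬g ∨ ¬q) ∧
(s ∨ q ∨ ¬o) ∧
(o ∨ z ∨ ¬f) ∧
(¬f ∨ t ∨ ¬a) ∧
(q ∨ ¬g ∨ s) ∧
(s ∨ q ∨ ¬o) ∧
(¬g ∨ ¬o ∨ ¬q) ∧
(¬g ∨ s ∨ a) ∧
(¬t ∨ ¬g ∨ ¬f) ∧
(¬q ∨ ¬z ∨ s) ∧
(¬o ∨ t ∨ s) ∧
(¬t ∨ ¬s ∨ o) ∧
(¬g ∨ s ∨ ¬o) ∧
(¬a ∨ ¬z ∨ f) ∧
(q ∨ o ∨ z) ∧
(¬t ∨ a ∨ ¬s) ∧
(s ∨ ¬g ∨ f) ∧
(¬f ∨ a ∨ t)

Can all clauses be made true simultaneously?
No

No, the formula is not satisfiable.

No assignment of truth values to the variables can make all 40 clauses true simultaneously.

The formula is UNSAT (unsatisfiable).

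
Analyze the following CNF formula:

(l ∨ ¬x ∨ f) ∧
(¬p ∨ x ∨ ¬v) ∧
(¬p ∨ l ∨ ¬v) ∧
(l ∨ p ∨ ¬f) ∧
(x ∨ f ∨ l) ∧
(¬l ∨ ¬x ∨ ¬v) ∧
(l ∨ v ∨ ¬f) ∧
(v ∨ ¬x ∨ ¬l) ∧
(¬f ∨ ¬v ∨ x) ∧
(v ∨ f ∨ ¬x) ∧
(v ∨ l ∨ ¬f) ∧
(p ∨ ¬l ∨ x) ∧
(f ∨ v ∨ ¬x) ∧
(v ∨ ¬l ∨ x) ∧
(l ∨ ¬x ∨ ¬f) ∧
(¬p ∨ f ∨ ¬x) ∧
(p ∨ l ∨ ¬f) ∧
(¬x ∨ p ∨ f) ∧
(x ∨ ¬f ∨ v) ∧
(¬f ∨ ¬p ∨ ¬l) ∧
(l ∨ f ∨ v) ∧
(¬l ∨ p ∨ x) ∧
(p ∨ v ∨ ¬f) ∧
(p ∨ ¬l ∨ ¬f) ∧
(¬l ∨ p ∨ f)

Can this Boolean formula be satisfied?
No

No, the formula is not satisfiable.

No assignment of truth values to the variables can make all 25 clauses true simultaneously.

The formula is UNSAT (unsatisfiable).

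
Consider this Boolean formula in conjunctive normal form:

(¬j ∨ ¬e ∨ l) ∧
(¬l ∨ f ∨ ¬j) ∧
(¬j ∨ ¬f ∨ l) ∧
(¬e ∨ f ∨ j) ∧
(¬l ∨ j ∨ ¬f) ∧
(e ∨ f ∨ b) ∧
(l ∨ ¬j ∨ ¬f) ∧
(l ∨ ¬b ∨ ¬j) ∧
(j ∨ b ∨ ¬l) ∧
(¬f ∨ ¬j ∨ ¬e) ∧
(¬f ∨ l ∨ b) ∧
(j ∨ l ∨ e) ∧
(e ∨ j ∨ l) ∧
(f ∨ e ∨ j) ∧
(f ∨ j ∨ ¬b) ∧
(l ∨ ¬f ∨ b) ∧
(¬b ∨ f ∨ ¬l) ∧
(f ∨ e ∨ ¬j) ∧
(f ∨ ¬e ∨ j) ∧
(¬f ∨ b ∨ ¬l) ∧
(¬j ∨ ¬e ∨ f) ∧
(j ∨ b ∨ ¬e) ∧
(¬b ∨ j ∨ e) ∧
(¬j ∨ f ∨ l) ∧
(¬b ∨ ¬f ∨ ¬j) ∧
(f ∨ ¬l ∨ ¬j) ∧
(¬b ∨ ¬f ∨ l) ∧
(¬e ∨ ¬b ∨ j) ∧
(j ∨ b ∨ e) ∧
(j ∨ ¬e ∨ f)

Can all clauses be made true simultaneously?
No

No, the formula is not satisfiable.

No assignment of truth values to the variables can make all 30 clauses true simultaneously.

The formula is UNSAT (unsatisfiable).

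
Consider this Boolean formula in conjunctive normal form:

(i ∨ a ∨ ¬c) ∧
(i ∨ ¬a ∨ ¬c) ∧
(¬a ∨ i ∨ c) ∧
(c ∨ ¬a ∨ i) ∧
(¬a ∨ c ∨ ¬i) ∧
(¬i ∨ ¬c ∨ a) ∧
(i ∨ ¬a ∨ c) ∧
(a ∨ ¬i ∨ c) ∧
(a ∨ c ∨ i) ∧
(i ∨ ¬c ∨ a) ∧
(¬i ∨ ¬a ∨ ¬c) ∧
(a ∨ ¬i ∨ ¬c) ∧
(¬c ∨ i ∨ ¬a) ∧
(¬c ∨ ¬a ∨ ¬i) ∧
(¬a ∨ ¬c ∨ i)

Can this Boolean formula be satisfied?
No

No, the formula is not satisfiable.

No assignment of truth values to the variables can make all 15 clauses true simultaneously.

The formula is UNSAT (unsatisfiable).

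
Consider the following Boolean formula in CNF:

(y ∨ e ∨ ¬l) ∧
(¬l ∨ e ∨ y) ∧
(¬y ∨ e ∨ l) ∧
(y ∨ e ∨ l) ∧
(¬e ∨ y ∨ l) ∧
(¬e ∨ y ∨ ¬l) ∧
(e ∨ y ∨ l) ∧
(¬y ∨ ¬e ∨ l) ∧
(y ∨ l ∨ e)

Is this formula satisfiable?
Yes

Yes, the formula is satisfiable.

One satisfying assignment is: y=True, l=True, e=True

Verification: With this assignment, all 9 clauses evaluate to true.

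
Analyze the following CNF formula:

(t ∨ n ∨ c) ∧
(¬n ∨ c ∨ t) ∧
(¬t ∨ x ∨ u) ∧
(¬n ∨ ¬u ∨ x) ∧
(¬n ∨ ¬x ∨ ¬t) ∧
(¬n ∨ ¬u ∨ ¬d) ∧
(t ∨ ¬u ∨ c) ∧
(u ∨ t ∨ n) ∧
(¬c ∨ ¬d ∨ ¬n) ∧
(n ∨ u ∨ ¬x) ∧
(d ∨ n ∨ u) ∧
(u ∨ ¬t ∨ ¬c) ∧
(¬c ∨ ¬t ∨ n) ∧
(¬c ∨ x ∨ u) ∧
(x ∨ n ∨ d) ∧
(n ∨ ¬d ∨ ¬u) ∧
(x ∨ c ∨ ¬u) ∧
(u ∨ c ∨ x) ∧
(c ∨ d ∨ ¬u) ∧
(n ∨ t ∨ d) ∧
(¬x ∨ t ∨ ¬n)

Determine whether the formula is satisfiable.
No

No, the formula is not satisfiable.

No assignment of truth values to the variables can make all 21 clauses true simultaneously.

The formula is UNSAT (unsatisfiable).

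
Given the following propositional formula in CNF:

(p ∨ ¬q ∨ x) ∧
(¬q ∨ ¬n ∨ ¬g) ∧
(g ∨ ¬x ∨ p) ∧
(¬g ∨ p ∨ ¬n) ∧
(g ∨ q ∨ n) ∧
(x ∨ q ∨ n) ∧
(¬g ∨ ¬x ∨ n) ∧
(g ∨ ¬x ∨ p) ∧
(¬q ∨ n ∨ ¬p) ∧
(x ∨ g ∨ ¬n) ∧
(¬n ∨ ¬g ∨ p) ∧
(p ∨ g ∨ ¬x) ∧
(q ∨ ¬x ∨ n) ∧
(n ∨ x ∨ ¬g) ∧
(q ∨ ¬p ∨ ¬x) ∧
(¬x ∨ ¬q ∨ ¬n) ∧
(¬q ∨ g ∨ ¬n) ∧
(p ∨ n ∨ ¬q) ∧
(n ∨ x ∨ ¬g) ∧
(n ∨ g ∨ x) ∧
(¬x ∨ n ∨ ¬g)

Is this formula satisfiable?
Yes

Yes, the formula is satisfiable.

One satisfying assignment is: x=False, g=True, n=True, p=True, q=False

Verification: With this assignment, all 21 clauses evaluate to true.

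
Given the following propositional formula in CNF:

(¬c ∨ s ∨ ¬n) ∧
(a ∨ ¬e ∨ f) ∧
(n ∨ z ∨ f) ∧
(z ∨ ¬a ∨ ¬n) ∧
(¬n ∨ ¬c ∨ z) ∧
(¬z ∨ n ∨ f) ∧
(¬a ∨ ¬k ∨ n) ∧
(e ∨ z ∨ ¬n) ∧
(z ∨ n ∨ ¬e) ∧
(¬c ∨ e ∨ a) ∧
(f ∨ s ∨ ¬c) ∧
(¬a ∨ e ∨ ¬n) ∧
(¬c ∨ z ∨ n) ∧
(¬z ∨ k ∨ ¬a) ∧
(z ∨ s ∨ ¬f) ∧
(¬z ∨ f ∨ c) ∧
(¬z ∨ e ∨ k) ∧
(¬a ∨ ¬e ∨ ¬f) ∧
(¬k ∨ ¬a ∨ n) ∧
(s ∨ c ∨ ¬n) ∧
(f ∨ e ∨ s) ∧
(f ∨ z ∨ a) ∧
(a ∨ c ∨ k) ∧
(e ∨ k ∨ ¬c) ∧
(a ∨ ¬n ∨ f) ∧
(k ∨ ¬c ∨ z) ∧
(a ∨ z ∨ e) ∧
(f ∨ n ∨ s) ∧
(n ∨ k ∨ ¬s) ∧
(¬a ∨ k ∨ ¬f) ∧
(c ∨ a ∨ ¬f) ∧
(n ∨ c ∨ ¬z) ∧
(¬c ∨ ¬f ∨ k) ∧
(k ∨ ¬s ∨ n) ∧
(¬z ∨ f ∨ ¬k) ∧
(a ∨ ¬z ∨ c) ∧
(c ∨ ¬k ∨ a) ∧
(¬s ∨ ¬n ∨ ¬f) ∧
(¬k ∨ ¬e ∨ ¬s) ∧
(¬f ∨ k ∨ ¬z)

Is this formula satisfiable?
Yes

Yes, the formula is satisfiable.

One satisfying assignment is: c=True, e=True, a=False, n=False, k=True, f=True, z=True, s=False

Verification: With this assignment, all 40 clauses evaluate to true.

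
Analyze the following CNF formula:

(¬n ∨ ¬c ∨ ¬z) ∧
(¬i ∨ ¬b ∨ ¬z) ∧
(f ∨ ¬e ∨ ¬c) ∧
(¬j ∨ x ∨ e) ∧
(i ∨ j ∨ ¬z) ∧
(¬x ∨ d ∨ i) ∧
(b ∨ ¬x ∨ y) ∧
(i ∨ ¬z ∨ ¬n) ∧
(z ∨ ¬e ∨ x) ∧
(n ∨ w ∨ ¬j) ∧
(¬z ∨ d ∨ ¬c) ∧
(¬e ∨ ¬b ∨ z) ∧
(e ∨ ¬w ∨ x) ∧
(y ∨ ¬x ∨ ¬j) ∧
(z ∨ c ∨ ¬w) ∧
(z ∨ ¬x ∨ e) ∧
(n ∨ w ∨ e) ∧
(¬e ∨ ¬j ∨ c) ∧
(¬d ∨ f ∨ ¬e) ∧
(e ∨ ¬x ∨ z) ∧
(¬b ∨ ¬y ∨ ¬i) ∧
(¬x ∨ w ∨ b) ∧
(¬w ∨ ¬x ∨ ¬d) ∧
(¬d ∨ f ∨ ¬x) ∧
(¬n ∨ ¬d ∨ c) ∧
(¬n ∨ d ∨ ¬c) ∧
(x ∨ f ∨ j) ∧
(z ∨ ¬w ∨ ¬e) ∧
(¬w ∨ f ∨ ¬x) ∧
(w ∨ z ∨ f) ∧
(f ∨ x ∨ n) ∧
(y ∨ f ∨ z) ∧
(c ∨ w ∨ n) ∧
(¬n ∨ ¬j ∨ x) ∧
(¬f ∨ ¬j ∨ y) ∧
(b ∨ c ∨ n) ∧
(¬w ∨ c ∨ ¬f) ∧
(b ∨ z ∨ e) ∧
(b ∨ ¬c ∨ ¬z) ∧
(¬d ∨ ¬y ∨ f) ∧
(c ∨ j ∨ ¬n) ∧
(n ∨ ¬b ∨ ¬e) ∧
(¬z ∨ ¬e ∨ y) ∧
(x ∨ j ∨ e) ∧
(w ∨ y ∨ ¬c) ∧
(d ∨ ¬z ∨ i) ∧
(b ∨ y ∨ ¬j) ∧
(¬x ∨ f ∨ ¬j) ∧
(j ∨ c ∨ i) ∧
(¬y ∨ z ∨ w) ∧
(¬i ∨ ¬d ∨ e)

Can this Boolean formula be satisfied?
No

No, the formula is not satisfiable.

No assignment of truth values to the variables can make all 51 clauses true simultaneously.

The formula is UNSAT (unsatisfiable).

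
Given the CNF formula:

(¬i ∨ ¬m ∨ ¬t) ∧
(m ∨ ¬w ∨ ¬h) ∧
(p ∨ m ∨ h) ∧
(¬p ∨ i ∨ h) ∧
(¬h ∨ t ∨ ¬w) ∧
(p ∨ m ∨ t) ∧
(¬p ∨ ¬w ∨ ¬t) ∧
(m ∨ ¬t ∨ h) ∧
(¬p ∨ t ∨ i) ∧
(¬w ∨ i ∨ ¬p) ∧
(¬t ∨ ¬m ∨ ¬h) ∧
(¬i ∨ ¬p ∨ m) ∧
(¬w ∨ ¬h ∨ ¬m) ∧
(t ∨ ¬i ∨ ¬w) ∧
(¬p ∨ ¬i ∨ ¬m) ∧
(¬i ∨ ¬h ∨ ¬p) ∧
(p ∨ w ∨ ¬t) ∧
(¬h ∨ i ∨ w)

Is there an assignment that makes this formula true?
Yes

Yes, the formula is satisfiable.

One satisfying assignment is: w=False, p=False, h=False, m=True, t=False, i=False

Verification: With this assignment, all 18 clauses evaluate to true.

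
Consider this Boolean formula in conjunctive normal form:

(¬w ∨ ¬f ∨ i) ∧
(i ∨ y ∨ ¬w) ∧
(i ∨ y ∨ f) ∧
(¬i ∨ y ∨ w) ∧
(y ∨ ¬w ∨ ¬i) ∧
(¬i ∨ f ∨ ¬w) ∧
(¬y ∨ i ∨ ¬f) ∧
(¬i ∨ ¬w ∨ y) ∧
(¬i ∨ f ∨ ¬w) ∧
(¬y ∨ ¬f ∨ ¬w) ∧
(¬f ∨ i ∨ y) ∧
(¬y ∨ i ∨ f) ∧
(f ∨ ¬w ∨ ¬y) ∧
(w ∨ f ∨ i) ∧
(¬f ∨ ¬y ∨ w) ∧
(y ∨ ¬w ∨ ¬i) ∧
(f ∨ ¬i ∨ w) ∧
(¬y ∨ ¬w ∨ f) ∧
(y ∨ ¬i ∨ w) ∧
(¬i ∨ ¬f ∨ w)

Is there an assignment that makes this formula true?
No

No, the formula is not satisfiable.

No assignment of truth values to the variables can make all 20 clauses true simultaneously.

The formula is UNSAT (unsatisfiable).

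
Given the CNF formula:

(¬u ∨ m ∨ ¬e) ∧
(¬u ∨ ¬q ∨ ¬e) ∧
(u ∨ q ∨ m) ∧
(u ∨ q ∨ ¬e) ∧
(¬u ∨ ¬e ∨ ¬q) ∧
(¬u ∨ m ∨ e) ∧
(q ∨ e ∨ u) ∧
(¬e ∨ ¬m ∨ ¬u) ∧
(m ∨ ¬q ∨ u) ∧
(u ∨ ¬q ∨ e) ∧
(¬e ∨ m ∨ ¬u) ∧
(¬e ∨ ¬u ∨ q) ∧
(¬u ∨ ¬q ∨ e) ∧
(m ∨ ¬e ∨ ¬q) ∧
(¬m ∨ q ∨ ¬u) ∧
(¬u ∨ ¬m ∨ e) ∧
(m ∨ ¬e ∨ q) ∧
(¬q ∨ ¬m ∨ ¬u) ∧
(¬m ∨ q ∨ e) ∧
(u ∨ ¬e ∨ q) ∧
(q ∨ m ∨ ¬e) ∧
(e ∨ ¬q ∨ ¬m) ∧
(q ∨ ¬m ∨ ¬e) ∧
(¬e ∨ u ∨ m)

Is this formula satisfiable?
Yes

Yes, the formula is satisfiable.

One satisfying assignment is: m=True, e=True, q=True, u=False

Verification: With this assignment, all 24 clauses evaluate to true.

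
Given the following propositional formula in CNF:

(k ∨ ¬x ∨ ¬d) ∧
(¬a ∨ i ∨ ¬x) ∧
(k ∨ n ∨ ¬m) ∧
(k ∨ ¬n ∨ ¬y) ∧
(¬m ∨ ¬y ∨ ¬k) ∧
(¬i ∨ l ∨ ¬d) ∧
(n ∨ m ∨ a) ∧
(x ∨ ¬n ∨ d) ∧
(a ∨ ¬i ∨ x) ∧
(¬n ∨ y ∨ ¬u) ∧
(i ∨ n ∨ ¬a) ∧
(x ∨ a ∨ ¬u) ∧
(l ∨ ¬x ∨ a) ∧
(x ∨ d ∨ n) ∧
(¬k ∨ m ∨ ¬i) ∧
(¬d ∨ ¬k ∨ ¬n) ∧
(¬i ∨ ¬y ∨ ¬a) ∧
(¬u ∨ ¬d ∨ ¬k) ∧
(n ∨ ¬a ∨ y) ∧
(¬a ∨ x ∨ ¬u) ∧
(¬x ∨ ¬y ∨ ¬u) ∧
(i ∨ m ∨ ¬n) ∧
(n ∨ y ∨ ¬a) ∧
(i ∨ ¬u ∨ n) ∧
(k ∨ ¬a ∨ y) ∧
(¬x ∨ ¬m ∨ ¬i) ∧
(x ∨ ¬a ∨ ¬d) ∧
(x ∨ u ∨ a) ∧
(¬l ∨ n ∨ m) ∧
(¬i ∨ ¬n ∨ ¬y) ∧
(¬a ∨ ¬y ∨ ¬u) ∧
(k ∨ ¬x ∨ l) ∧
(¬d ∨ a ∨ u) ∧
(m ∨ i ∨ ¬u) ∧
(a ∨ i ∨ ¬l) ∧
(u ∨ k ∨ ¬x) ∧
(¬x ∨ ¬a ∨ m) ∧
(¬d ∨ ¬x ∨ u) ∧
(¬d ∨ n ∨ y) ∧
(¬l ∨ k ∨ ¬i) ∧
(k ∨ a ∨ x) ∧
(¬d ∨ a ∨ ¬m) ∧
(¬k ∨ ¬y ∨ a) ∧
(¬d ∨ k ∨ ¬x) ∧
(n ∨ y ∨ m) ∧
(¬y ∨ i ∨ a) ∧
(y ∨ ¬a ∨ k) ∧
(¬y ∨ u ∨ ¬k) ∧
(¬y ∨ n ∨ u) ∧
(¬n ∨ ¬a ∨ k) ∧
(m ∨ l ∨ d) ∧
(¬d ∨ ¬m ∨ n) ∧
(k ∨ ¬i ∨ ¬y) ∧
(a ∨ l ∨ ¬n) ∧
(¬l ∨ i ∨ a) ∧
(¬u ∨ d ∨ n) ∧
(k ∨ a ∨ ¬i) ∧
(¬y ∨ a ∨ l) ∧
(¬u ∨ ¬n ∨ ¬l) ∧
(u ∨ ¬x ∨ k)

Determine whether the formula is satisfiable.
No

No, the formula is not satisfiable.

No assignment of truth values to the variables can make all 60 clauses true simultaneously.

The formula is UNSAT (unsatisfiable).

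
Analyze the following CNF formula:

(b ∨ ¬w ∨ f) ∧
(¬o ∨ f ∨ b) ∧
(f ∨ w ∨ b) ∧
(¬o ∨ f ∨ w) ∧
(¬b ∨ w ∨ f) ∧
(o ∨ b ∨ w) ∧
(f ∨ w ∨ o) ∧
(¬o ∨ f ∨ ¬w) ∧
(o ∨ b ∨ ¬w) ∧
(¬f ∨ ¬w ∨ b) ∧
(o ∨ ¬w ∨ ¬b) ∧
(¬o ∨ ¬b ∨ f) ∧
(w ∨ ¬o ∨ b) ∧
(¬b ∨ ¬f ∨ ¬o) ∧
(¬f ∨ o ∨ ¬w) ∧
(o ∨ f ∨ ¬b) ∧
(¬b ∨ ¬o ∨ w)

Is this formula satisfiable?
Yes

Yes, the formula is satisfiable.

One satisfying assignment is: o=False, f=True, b=True, w=False

Verification: With this assignment, all 17 clauses evaluate to true.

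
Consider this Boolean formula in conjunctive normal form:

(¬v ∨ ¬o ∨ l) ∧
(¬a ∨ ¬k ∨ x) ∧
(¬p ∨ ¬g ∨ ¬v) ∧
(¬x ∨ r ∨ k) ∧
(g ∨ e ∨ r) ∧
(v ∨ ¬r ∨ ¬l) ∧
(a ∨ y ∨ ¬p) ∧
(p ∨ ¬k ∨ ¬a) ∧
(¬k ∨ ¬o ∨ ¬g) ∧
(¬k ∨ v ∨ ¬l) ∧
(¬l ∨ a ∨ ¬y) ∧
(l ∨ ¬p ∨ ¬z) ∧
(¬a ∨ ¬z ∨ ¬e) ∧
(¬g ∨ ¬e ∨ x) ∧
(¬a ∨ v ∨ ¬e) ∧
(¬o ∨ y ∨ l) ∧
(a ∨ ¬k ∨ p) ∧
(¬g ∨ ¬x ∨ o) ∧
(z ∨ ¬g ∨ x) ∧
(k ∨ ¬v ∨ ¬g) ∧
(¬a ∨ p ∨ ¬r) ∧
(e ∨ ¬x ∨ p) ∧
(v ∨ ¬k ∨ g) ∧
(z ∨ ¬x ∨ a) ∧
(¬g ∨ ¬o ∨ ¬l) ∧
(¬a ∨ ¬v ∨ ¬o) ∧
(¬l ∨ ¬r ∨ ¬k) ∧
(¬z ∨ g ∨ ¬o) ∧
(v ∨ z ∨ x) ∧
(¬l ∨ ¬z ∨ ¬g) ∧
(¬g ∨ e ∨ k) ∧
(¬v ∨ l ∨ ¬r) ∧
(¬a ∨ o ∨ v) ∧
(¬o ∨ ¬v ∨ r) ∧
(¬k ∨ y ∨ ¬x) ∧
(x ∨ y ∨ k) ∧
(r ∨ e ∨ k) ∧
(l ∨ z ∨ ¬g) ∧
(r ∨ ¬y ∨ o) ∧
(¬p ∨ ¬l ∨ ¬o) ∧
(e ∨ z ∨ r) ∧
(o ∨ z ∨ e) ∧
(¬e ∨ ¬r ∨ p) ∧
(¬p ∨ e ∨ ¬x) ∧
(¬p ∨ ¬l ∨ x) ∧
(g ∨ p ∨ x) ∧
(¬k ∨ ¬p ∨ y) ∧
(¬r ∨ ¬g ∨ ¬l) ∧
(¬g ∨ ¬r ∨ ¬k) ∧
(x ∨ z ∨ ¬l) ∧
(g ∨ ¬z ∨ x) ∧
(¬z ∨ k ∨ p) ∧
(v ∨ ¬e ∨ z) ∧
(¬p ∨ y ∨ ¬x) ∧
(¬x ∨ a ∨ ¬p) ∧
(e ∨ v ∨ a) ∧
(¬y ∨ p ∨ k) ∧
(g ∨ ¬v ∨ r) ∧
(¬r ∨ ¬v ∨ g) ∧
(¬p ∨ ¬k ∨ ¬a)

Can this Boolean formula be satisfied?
No

No, the formula is not satisfiable.

No assignment of truth values to the variables can make all 60 clauses true simultaneously.

The formula is UNSAT (unsatisfiable).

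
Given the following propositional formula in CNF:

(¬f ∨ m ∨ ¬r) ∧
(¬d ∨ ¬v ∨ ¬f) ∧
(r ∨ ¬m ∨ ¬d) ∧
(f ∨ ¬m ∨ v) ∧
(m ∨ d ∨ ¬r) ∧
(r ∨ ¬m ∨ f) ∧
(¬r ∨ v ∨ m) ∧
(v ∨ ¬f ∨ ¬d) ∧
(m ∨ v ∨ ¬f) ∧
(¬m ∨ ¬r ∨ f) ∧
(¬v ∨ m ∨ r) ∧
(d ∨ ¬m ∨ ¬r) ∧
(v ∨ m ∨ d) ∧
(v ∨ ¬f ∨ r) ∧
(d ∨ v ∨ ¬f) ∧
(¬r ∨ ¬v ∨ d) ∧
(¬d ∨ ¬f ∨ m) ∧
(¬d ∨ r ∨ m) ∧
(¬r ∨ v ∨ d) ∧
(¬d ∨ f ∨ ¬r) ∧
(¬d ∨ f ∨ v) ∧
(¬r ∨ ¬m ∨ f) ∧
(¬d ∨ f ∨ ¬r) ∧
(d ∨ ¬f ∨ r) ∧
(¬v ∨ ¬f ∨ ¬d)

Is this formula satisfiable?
No

No, the formula is not satisfiable.

No assignment of truth values to the variables can make all 25 clauses true simultaneously.

The formula is UNSAT (unsatisfiable).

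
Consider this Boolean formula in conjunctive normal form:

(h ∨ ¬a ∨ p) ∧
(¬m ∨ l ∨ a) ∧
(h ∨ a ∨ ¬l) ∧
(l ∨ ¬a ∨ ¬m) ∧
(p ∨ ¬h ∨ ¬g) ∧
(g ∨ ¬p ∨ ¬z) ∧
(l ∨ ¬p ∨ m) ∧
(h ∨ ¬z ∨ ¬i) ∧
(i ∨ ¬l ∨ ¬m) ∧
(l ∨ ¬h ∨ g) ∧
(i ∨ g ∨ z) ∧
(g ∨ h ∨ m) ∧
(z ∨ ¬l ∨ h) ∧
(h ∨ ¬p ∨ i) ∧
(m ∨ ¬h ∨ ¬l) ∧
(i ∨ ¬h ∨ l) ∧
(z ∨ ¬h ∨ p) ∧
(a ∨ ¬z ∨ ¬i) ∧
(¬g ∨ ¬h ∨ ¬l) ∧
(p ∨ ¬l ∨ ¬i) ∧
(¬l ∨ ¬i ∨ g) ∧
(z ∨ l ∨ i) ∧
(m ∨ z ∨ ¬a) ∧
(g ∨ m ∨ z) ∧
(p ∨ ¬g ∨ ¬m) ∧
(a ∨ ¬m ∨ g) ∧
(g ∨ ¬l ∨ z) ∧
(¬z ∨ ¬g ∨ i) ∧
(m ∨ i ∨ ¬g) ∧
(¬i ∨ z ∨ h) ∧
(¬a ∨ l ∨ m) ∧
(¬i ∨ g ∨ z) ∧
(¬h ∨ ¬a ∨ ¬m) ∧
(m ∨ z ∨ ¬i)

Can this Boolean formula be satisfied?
No

No, the formula is not satisfiable.

No assignment of truth values to the variables can make all 34 clauses true simultaneously.

The formula is UNSAT (unsatisfiable).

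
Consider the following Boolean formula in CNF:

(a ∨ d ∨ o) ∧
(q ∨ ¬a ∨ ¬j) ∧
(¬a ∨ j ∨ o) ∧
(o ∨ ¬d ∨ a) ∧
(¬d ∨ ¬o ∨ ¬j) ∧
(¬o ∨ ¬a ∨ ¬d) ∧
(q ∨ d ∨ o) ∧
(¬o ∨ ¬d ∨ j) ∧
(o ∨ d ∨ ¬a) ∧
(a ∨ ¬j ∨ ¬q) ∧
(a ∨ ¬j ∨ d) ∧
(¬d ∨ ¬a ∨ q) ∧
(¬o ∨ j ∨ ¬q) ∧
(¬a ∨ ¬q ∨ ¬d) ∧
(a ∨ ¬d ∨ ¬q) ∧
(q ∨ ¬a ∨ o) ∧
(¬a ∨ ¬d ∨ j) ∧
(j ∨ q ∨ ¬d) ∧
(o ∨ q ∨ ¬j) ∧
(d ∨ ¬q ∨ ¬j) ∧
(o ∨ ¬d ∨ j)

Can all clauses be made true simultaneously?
Yes

Yes, the formula is satisfiable.

One satisfying assignment is: a=False, o=True, d=False, j=False, q=False

Verification: With this assignment, all 21 clauses evaluate to true.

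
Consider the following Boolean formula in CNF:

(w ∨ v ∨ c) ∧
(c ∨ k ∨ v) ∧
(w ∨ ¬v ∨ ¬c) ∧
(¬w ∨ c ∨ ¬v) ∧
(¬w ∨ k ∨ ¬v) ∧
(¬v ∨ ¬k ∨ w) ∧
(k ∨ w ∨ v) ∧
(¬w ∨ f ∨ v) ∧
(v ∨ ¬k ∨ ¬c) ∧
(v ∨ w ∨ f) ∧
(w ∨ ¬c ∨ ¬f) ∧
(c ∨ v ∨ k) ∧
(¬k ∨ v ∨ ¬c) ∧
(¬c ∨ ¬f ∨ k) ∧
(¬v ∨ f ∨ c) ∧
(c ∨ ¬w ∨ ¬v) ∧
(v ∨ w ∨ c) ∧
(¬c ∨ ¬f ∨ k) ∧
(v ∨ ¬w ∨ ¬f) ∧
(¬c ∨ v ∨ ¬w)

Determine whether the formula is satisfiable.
Yes

Yes, the formula is satisfiable.

One satisfying assignment is: c=True, k=True, w=True, f=False, v=True

Verification: With this assignment, all 20 clauses evaluate to true.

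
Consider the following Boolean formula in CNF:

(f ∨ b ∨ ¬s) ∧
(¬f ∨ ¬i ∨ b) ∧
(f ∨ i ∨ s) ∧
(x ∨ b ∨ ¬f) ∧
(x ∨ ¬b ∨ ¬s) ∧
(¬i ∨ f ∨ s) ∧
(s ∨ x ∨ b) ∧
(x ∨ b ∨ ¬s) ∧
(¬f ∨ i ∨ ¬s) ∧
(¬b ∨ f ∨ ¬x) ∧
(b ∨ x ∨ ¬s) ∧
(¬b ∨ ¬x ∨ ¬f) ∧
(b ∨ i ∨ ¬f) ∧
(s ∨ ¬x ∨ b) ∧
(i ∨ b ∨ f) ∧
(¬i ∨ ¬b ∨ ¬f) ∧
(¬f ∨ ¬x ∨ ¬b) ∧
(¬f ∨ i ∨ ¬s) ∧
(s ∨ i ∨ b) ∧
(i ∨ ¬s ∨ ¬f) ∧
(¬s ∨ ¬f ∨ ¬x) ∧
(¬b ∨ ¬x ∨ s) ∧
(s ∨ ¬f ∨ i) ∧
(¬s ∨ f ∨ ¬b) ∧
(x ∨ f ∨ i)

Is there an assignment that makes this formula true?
No

No, the formula is not satisfiable.

No assignment of truth values to the variables can make all 25 clauses true simultaneously.

The formula is UNSAT (unsatisfiable).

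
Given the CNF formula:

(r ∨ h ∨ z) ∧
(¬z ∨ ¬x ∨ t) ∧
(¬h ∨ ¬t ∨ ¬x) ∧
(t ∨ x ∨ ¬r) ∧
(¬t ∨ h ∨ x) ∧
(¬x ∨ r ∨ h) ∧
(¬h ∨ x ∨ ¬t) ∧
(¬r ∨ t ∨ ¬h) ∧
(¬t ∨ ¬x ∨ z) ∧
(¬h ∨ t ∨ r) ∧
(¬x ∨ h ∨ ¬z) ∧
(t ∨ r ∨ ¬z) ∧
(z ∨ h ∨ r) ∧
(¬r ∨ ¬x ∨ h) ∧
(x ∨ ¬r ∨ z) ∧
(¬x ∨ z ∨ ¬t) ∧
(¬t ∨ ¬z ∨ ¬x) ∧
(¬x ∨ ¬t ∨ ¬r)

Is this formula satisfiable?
No

No, the formula is not satisfiable.

No assignment of truth values to the variables can make all 18 clauses true simultaneously.

The formula is UNSAT (unsatisfiable).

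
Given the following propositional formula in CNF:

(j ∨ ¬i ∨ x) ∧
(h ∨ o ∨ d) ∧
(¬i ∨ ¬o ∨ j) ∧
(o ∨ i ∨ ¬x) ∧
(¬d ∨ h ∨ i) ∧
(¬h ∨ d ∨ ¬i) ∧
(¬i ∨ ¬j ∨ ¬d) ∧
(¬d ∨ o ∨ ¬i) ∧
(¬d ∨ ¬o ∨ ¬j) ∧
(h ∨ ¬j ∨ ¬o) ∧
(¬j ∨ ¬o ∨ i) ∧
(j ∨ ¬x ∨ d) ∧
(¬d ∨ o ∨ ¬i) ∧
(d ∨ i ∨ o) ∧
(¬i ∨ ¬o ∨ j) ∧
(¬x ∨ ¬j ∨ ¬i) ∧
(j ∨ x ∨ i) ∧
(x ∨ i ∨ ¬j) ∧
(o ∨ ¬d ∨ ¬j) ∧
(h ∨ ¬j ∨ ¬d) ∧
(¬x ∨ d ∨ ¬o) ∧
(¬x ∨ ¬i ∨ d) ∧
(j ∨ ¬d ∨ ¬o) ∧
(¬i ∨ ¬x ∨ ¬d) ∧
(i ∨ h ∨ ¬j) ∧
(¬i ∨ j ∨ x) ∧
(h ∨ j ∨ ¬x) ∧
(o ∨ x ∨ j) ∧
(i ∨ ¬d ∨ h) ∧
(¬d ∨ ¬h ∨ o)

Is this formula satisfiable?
No

No, the formula is not satisfiable.

No assignment of truth values to the variables can make all 30 clauses true simultaneously.

The formula is UNSAT (unsatisfiable).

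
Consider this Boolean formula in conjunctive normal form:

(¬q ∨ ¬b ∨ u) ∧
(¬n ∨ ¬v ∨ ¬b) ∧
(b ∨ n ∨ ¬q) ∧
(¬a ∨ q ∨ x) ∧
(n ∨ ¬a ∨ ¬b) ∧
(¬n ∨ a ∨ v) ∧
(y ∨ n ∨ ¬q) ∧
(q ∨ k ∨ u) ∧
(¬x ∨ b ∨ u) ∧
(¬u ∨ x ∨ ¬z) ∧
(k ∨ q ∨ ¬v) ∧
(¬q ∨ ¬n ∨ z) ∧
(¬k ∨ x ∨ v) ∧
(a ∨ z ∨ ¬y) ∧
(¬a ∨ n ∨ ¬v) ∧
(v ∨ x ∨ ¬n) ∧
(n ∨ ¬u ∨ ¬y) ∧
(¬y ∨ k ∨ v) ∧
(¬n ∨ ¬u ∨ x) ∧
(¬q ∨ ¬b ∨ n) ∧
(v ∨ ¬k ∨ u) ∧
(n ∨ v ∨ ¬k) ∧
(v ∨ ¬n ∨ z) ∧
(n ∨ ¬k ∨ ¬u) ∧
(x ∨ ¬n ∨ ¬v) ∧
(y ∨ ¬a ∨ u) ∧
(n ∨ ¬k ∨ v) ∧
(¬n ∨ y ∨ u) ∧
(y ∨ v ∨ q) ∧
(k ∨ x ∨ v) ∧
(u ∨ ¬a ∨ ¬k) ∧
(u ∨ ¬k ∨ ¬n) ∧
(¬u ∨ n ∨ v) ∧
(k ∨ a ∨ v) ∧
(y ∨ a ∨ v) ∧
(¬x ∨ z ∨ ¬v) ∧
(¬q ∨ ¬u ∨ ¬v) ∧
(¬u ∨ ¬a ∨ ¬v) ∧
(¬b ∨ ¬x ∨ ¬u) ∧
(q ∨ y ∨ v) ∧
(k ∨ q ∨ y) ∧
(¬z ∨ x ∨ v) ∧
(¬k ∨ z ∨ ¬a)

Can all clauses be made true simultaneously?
Yes

Yes, the formula is satisfiable.

One satisfying assignment is: a=False, v=True, y=False, k=True, b=False, z=False, x=False, u=False, n=False, q=False

Verification: With this assignment, all 43 clauses evaluate to true.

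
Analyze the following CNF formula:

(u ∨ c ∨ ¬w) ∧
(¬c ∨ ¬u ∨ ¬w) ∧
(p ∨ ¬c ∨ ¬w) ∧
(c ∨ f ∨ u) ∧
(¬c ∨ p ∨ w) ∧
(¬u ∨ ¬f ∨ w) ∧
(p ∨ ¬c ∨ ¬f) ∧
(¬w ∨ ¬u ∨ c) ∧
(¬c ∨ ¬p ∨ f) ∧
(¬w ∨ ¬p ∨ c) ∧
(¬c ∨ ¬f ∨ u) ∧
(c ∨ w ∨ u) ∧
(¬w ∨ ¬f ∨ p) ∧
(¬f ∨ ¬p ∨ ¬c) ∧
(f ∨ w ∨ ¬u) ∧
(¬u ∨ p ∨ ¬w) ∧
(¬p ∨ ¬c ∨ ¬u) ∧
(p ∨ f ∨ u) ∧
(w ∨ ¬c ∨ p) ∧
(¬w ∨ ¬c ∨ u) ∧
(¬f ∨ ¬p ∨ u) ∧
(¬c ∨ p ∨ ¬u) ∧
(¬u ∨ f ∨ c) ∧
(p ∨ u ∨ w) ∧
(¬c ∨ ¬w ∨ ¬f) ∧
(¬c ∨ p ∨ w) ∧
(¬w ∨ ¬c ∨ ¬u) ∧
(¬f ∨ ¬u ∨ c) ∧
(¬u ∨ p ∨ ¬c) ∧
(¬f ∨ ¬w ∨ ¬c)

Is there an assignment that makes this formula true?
No

No, the formula is not satisfiable.

No assignment of truth values to the variables can make all 30 clauses true simultaneously.

The formula is UNSAT (unsatisfiable).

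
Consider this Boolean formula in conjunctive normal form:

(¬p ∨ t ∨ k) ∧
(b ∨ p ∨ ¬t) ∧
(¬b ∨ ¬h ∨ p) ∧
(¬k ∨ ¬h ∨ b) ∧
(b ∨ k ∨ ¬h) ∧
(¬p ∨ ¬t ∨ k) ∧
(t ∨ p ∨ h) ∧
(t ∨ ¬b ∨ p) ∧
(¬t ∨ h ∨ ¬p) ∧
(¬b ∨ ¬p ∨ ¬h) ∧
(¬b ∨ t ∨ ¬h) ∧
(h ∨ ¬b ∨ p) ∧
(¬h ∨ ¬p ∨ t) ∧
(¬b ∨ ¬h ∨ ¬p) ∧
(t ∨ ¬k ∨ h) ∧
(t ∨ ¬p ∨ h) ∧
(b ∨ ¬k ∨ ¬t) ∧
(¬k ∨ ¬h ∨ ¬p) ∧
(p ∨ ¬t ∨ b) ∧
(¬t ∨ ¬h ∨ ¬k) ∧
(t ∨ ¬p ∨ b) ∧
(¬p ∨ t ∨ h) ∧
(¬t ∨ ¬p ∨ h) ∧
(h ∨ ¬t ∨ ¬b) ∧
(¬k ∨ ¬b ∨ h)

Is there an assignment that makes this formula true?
No

No, the formula is not satisfiable.

No assignment of truth values to the variables can make all 25 clauses true simultaneously.

The formula is UNSAT (unsatisfiable).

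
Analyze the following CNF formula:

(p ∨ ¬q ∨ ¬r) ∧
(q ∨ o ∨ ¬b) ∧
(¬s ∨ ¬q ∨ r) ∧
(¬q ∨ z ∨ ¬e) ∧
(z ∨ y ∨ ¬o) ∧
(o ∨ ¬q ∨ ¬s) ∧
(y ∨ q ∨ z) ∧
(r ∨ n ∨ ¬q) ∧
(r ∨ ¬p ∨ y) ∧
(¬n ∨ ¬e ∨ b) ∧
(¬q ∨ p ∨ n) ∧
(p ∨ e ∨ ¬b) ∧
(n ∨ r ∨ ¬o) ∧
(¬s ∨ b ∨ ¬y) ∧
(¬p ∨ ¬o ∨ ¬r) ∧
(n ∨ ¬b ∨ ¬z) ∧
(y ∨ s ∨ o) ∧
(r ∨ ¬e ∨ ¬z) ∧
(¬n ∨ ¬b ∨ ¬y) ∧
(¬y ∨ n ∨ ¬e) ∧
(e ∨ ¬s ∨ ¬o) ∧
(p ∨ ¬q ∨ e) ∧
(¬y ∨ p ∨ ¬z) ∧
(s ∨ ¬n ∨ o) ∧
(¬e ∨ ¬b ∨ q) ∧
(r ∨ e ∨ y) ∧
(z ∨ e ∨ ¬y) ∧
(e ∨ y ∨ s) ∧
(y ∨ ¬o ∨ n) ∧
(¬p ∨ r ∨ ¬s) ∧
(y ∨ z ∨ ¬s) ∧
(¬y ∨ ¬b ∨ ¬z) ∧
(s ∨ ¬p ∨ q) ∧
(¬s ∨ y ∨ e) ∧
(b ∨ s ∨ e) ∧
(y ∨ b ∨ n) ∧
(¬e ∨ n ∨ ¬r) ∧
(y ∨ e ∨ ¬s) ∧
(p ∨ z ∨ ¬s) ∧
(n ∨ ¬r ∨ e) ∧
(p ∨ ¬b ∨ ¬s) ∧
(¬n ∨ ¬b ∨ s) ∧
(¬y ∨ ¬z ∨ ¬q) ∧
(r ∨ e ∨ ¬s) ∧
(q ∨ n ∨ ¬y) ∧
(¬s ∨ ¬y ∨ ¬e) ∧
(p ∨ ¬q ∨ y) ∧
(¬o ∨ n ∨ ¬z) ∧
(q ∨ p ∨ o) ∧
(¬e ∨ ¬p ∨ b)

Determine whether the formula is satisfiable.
No

No, the formula is not satisfiable.

No assignment of truth values to the variables can make all 50 clauses true simultaneously.

The formula is UNSAT (unsatisfiable).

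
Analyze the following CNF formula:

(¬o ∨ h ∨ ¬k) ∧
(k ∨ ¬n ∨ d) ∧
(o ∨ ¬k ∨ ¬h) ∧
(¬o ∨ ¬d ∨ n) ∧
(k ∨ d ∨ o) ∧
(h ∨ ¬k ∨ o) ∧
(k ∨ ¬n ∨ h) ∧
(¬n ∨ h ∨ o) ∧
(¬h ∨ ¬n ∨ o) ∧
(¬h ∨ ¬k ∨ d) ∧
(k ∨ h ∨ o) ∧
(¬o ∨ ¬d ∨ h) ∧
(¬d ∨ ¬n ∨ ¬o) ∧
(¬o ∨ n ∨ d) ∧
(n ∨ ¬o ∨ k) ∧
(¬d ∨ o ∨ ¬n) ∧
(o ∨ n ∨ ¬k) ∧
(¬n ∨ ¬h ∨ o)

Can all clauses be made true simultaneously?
Yes

Yes, the formula is satisfiable.

One satisfying assignment is: n=False, d=True, k=False, o=False, h=True

Verification: With this assignment, all 18 clauses evaluate to true.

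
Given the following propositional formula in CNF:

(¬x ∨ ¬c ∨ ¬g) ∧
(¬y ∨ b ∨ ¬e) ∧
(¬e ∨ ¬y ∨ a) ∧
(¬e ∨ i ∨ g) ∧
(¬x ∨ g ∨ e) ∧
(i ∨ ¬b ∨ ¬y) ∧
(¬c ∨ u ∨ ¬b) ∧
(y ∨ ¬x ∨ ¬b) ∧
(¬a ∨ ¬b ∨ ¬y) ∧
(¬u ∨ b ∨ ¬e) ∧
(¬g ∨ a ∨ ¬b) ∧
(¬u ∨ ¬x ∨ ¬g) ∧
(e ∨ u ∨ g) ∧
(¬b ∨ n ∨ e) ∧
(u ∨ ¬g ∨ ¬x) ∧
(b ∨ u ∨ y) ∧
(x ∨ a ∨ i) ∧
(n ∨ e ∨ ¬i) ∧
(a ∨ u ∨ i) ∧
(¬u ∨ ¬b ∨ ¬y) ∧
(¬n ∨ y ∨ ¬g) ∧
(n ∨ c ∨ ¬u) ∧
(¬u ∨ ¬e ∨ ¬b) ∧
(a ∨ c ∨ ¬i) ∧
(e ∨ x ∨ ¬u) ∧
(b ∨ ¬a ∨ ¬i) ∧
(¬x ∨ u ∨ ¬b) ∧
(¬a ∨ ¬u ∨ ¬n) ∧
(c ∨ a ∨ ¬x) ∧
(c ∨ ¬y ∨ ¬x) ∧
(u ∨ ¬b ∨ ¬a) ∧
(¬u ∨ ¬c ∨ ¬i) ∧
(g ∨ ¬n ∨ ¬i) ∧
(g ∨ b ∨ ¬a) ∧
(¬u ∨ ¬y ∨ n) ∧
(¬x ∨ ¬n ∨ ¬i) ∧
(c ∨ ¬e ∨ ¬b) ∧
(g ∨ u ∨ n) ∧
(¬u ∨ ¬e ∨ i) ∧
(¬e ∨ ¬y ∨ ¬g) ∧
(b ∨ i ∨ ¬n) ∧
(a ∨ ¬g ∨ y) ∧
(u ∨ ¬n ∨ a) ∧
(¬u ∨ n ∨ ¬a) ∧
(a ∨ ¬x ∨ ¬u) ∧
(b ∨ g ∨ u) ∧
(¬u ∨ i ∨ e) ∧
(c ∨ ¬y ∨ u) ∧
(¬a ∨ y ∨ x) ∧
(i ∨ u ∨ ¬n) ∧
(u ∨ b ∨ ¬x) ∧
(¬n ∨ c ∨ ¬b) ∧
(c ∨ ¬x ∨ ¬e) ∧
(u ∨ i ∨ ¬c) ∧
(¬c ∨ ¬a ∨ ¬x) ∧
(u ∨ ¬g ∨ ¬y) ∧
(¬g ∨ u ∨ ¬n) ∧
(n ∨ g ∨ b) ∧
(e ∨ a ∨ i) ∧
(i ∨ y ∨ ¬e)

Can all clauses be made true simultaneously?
No

No, the formula is not satisfiable.

No assignment of truth values to the variables can make all 60 clauses true simultaneously.

The formula is UNSAT (unsatisfiable).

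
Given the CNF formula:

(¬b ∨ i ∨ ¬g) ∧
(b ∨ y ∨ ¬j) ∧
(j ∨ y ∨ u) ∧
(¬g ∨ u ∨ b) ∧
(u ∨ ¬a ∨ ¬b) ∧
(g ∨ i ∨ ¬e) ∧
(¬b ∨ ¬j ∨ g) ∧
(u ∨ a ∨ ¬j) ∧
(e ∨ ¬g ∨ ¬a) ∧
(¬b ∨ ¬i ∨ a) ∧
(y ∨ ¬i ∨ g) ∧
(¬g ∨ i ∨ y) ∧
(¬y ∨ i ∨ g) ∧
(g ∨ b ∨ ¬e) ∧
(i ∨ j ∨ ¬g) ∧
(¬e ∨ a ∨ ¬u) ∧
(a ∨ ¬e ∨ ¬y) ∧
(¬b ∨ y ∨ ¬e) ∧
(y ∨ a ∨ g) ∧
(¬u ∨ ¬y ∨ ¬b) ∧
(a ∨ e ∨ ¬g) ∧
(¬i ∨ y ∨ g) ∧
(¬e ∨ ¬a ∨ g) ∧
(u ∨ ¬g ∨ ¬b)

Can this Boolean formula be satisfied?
Yes

Yes, the formula is satisfiable.

One satisfying assignment is: e=False, j=False, b=False, y=True, g=False, u=False, a=False, i=True

Verification: With this assignment, all 24 clauses evaluate to true.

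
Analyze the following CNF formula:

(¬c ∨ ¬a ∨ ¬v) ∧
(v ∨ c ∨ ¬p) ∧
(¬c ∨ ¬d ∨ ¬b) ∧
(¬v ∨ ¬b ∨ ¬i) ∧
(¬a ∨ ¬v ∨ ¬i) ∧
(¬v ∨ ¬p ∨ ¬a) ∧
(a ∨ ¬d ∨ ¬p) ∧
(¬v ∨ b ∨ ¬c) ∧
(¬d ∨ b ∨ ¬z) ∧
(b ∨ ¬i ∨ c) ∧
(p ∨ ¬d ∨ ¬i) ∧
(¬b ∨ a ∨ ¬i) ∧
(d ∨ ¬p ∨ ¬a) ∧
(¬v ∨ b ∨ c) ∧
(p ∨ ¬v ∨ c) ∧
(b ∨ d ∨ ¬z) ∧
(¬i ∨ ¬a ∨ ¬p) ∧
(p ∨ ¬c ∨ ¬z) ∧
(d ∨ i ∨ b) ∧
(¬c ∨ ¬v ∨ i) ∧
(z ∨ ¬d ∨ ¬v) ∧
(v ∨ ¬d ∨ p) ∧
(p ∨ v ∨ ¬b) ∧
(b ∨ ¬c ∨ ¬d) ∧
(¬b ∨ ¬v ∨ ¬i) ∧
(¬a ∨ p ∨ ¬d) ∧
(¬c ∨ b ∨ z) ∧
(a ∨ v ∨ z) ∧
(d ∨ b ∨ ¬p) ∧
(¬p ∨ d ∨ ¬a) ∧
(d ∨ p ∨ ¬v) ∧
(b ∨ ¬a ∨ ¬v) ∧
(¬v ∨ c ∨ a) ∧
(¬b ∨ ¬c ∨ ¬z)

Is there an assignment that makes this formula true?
No

No, the formula is not satisfiable.

No assignment of truth values to the variables can make all 34 clauses true simultaneously.

The formula is UNSAT (unsatisfiable).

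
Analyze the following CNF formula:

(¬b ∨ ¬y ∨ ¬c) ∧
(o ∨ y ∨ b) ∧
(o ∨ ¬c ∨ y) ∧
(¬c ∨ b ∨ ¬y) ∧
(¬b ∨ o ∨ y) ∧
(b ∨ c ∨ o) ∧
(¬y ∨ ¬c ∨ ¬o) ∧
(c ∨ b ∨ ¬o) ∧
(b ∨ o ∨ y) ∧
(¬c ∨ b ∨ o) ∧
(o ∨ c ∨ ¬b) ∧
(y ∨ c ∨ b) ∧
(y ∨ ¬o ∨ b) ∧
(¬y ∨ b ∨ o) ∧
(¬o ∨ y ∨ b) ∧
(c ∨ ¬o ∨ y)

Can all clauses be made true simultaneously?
Yes

Yes, the formula is satisfiable.

One satisfying assignment is: c=False, y=True, b=True, o=True

Verification: With this assignment, all 16 clauses evaluate to true.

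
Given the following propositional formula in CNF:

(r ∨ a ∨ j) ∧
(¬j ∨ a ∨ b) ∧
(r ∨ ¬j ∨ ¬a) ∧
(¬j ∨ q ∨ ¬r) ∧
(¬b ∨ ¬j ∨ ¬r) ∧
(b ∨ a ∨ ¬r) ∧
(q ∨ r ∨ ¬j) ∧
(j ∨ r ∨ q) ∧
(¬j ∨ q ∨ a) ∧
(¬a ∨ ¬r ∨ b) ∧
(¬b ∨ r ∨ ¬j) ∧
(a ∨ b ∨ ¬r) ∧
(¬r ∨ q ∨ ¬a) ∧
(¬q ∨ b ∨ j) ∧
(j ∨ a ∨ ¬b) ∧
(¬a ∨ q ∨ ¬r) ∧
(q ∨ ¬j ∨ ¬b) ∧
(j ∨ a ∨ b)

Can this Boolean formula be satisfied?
Yes

Yes, the formula is satisfiable.

One satisfying assignment is: q=True, b=True, r=False, j=False, a=True

Verification: With this assignment, all 18 clauses evaluate to true.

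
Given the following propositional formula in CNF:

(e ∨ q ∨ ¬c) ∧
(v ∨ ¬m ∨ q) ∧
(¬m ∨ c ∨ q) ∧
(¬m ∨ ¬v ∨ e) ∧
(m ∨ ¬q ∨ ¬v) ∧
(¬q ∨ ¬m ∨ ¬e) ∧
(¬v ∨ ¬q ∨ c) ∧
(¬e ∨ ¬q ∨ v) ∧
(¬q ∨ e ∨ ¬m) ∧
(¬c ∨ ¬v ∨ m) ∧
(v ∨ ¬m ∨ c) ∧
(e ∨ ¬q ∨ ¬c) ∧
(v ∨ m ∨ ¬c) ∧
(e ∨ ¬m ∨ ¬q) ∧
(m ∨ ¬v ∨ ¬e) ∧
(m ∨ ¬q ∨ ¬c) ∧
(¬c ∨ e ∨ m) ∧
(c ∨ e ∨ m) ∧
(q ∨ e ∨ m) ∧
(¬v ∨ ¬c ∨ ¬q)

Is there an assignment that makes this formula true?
Yes

Yes, the formula is satisfiable.

One satisfying assignment is: q=False, v=False, c=False, m=False, e=True

Verification: With this assignment, all 20 clauses evaluate to true.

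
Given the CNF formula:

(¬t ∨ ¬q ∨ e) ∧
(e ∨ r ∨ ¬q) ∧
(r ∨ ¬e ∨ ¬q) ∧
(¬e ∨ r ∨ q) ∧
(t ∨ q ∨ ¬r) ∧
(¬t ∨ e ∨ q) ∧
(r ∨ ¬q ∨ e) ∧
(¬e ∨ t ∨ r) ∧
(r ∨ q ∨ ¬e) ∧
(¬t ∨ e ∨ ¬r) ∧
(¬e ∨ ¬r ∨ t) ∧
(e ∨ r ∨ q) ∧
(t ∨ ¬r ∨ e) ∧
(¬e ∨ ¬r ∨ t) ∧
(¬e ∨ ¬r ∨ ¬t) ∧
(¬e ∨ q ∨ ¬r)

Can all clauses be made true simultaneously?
No

No, the formula is not satisfiable.

No assignment of truth values to the variables can make all 16 clauses true simultaneously.

The formula is UNSAT (unsatisfiable).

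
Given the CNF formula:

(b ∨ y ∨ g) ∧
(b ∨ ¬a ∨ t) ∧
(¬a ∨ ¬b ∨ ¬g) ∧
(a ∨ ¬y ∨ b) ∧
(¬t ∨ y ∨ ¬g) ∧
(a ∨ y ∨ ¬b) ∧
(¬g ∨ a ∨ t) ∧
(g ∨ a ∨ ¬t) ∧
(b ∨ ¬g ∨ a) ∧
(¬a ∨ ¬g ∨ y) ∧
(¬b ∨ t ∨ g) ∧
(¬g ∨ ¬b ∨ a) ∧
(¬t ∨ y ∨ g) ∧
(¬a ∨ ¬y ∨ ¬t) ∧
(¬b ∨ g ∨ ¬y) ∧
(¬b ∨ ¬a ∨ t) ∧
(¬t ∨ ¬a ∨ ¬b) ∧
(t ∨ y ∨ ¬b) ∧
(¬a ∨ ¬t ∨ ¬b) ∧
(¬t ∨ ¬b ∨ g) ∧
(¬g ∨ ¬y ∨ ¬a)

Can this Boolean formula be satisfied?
No

No, the formula is not satisfiable.

No assignment of truth values to the variables can make all 21 clauses true simultaneously.

The formula is UNSAT (unsatisfiable).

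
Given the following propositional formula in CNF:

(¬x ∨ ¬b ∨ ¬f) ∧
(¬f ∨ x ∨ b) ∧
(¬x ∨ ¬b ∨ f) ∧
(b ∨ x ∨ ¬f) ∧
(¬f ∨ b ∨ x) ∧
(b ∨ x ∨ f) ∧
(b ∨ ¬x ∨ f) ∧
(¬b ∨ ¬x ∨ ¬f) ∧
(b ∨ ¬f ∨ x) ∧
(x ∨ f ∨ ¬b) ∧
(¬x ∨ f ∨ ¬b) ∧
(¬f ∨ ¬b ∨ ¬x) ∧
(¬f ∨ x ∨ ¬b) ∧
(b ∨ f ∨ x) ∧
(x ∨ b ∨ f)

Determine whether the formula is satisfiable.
Yes

Yes, the formula is satisfiable.

One satisfying assignment is: b=False, x=True, f=True

Verification: With this assignment, all 15 clauses evaluate to true.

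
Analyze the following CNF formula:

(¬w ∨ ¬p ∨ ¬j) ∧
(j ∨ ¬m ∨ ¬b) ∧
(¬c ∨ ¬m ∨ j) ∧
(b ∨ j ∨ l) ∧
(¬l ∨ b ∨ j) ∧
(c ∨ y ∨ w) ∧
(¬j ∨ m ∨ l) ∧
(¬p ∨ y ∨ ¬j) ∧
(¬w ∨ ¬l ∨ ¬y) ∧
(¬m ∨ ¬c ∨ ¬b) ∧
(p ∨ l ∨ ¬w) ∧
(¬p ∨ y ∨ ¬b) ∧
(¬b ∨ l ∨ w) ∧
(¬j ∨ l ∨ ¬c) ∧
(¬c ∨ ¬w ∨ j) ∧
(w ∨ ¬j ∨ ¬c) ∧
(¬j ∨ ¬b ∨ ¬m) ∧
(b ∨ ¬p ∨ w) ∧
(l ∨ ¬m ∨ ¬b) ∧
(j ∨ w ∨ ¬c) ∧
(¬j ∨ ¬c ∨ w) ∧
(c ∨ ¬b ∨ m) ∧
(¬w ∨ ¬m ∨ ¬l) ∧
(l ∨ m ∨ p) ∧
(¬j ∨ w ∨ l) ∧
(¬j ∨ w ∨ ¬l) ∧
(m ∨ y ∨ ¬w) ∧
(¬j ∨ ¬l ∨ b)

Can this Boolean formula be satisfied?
No

No, the formula is not satisfiable.

No assignment of truth values to the variables can make all 28 clauses true simultaneously.

The formula is UNSAT (unsatisfiable).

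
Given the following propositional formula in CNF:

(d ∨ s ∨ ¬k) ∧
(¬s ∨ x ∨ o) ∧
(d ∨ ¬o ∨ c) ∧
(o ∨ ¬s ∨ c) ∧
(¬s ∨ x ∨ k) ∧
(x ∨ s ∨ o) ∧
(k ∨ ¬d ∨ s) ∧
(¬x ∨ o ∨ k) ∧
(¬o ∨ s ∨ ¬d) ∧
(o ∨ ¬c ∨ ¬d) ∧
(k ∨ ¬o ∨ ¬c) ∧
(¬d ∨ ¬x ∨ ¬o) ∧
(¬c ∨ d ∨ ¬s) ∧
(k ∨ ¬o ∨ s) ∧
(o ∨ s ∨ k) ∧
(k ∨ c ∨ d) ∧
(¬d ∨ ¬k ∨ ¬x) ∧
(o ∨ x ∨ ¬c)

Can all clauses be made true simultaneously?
Yes

Yes, the formula is satisfiable.

One satisfying assignment is: c=False, x=False, s=True, o=True, k=True, d=True

Verification: With this assignment, all 18 clauses evaluate to true.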